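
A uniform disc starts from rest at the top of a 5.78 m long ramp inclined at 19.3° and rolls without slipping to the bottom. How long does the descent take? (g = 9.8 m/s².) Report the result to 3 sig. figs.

For this body I = (1/2)MR², i.e. k = I/(MR²) = 0.5.
Newton's second law down the slope: Mg sinθ − f = Ma. The torque equation fR = Iα (with α = a/R) gives f = kMa.
Hence a = g sinθ/(1+k) = 9.8×sin19.3°/1.5 = 2.159 m/s².
Starting from rest, L = ½at², so t = √(2L/a) = √(2×5.78/2.159) ≈ 2.31 s.

t ≈ 2.31 s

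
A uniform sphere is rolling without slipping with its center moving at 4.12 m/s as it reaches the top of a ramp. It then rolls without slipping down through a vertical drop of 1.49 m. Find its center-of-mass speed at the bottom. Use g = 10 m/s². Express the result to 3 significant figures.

v ≈ 6.19 m/s

With I = (2/5)MR², the ratio k = I/(MR²) is 0.4.
Since it rolls without slipping, ω = v/R and KE = ½Mv² + ½Iω² = ½(1+k)Mv² = (7/10)Mv².
Conserving energy between top and bottom: (7/10)Mv² = (7/10)Mv₀² + Mgh, hence v² = v₀² + 2gh/(1+k).
v = √(4.12² + 2×10×1.49/1.4) = √38.26 ≈ 6.19 m/s.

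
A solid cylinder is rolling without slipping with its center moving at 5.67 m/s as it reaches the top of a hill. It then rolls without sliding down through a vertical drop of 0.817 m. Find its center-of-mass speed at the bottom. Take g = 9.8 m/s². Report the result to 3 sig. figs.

The moment of inertia is (1/2)MR², giving k ≡ I/(MR²) = 0.5.
Since it rolls without slipping, ω = v/R and KE = ½Mv² + ½Iω² = ½(1+k)Mv² = (3/4)Mv².
Energy conservation: (3/4)Mv₀² + Mgh = (3/4)Mv², so v² = v₀² + 2gh/(1+k).
v = √(5.67² + 2×9.8×0.817/1.5) = √42.82 ≈ 6.54 m/s.

v ≈ 6.54 m/s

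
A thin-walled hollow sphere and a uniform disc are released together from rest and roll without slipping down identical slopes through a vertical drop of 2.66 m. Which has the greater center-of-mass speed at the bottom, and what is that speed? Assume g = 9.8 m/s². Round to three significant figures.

the uniform disc, at v ≈ 5.90 m/s

For rolling without slipping, Mgh = ½(1+k)Mv² where k = I/(MR²), so v = √(2gh/(1+k)).
Thin-walled hollow sphere: k = 2/3, giving v = √(2×9.8×2.66/1.667) = 5.593 m/s.
Uniform disc: k = 0.5, giving v = √(2×9.8×2.66/1.5) = 5.896 m/s.
The smaller k wins: the uniform disc, at ≈ 5.90 m/s.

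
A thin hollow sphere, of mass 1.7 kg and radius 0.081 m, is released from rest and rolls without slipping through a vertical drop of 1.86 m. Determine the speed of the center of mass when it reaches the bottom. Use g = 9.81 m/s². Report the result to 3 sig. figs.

With I = (2/3)MR², the ratio k = I/(MR²) is 2/3.
Since it rolls without slipping, ω = v/R and KE = ½Mv² + ½Iω² = ½(1+k)Mv² = (5/6)Mv².
Setting Mgh = (5/6)Mv² gives v = √(2gh/(1+k)) = √(2·9.81·1.86/1.667) ≈ 4.68 m/s.

v ≈ 4.68 m/s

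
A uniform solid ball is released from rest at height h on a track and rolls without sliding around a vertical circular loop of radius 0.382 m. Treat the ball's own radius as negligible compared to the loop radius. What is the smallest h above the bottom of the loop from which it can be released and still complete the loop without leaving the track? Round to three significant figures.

h_min ≈ 1.03 m

The moment of inertia is (2/5)MR², giving k ≡ I/(MR²) = 0.4.
At the top of the loop, the minimum-contact condition is Mg = Mv_top²/r, so v_top² = gr.
With ω = v/R, the kinetic energy at speed v is ½(1+k)Mv² = (7/10)Mv².
Energy conservation from release (height h) to the top (height 2r): Mgh = Mg(2r) + (7/10)M·gr.
Thus h_min = 2r + (1+k)r/2 = r(2 + 1.4/2) = 0.382 × 2.7 ≈ 1.03 m.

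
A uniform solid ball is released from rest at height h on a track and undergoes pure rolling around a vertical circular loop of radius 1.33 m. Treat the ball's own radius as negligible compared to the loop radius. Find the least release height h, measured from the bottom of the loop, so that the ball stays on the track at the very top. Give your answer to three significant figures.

h_min ≈ 3.59 m

Here I = (2/5)MR², so the shape factor k = I/(MR²) = 0.4.
At the top of the loop, the minimum-contact condition is Mg = Mv_top²/r, so v_top² = gr.
With ω = v/R, the kinetic energy at speed v is ½(1+k)Mv² = (7/10)Mv².
Energy conservation from release (height h) to the top (height 2r): Mgh = Mg(2r) + (7/10)M·gr.
Thus h_min = 2r + (1+k)r/2 = r(2 + 1.4/2) = 1.33 × 2.7 ≈ 3.59 m.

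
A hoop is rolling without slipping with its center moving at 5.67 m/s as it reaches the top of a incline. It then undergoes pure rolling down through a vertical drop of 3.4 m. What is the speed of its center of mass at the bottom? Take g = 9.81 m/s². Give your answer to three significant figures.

The moment of inertia is MR², giving k ≡ I/(MR²) = 1.
The rolling condition ω = v/R makes the rotational term ½I(v/R)² = ½kMv², so KE_total = ½(1+k)Mv² = Mv².
Energy conservation: Mv₀² + Mgh = Mv², so v² = v₀² + 2gh/(1+k).
v = √(5.67² + 2×9.81×3.4/2) = √65.5 ≈ 8.09 m/s.

v ≈ 8.09 m/s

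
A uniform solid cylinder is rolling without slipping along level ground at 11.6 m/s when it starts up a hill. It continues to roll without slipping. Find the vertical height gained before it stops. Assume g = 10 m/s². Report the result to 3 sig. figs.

The moment of inertia is (1/2)MR², giving k ≡ I/(MR²) = 0.5.
Since it rolls without slipping, ω = v/R and KE = ½Mv² + ½Iω² = ½(1+k)Mv² = (3/4)Mv².
At the top the kinetic energy is zero, so (3/4)Mv₀² = Mgh.
Thus h = (1+k)v₀²/(2g) = 1.5 × 11.6² / (2 × 10) ≈ 10.1 m.

h ≈ 10.1 m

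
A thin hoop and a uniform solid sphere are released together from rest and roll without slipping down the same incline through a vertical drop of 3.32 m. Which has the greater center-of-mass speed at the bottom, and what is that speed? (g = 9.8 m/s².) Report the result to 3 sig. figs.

For rolling without slipping, Mgh = ½(1+k)Mv² where k = I/(MR²), so v = √(2gh/(1+k)).
Thin hoop: k = 1, giving v = √(2×9.8×3.32/2) = 5.704 m/s.
Uniform solid sphere: k = 0.4, giving v = √(2×9.8×3.32/1.4) = 6.818 m/s.
The smaller k wins: the uniform solid sphere, at ≈ 6.82 m/s.

the uniform solid sphere, at v ≈ 6.82 m/s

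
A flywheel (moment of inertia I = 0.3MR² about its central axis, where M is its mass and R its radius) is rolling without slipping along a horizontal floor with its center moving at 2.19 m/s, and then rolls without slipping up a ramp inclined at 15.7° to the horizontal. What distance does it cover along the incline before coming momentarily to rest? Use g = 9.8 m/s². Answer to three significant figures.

For this body I = 0.3MR², i.e. k = I/(MR²) = 0.3.
Pure rolling means v = ωR; then KE = ½Mv² + ½I(v/R)² = ½(1+k)Mv² = (13/20)Mv².
Setting this equal to Mgh gives the vertical rise h = (1+k)v₀²/(2g) = 1.3×2.19²/(2×9.8) = 0.3181 m.
The distance along the slope is d = h/sinθ = 0.3181/sin15.7° ≈ 1.18 m.

d ≈ 1.18 m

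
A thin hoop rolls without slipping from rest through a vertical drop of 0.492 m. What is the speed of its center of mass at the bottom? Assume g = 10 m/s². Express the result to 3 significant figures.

v ≈ 2.22 m/s

With I = MR², the ratio k = I/(MR²) is 1.
Rolling without slipping gives ω = v/R, so the total kinetic energy is ½Mv² + ½Iω² = ½(1+k)Mv² = Mv².
Energy conservation: Mgh = Mv², so v = √(2gh/(1+k)) = √(2 × 10 × 0.492 / 2) ≈ 2.22 m/s.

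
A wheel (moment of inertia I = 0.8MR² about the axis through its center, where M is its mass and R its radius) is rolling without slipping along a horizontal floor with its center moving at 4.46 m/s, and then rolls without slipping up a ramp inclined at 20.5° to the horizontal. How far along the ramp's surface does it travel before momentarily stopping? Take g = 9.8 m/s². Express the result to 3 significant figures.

d ≈ 5.22 m

Here I = 0.8MR², so the shape factor k = I/(MR²) = 0.8.
Pure rolling means v = ωR; then KE = ½Mv² + ½I(v/R)² = ½(1+k)Mv² = (9/10)Mv².
Setting this equal to Mgh gives the vertical rise h = (1+k)v₀²/(2g) = 1.8×4.46²/(2×9.8) = 1.827 m.
The distance along the slope is d = h/sinθ = 1.827/sin20.5° ≈ 5.22 m.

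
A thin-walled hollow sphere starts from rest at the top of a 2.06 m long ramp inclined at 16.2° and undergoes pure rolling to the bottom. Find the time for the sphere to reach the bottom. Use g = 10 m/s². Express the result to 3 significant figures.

t ≈ 1.57 s

With I = (2/3)MR², the ratio k = I/(MR²) is 2/3.
Translational: Mg sinθ − f = Ma. Rotational about the CM: fR = Iα = kMRa, so f = kMa.
Hence a = g sinθ/(1+k) = 10×sin16.2°/1.667 = 1.674 m/s².
Starting from rest, L = ½at², so t = √(2L/a) = √(2×2.06/1.674) ≈ 1.57 s.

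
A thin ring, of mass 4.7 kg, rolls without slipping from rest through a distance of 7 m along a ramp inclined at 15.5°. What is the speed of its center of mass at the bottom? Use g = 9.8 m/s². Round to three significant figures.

For this body I = MR², i.e. k = I/(MR²) = 1.
Rolling without slipping gives ω = v/R, so the total kinetic energy is ½Mv² + ½Iω² = ½(1+k)Mv² = Mv².
The vertical drop is h = L sinθ = 7 × sin15.5° = 1.871 m.
Energy conservation: Mgh = Mv², so v = √(2gh/(1+k)) = √(2 × 9.8 × 1.871 / 2) ≈ 4.28 m/s.

v ≈ 4.28 m/s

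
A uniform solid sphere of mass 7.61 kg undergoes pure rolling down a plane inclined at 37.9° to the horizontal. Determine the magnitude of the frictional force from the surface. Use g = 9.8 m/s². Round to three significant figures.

f ≈ 13.1 N

For this body I = (2/5)MR², i.e. k = I/(MR²) = 0.4.
Translational: Mg sinθ − f = Ma. Rotational about the CM: fR = Iα = kMRa, so f = kMa.
Combining, a = g sinθ/(1+k) and f = kMa = kMg sinθ/(1+k).
f = 0.4 × 7.61 × 9.8 × sin37.9° / 1.4 ≈ 13.1 N.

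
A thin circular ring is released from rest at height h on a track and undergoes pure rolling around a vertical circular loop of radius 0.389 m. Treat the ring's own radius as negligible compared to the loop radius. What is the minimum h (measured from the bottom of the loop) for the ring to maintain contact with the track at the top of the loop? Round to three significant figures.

h_min ≈ 1.17 m

For this body I = MR², i.e. k = I/(MR²) = 1.
At the top of the loop, the minimum-contact condition is Mg = Mv_top²/r, so v_top² = gr.
With ω = v/R, the kinetic energy at speed v is ½(1+k)Mv² = Mv².
Energy conservation from release (height h) to the top (height 2r): Mgh = Mg(2r) + M·gr.
Thus h_min = 2r + (1+k)r/2 = r(2 + 2/2) = 0.389 × 3 ≈ 1.17 m.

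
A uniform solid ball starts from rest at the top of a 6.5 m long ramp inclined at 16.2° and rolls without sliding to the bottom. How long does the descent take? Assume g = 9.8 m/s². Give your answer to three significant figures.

For this body I = (2/5)MR², i.e. k = I/(MR²) = 0.4.
Along the incline Mg sinθ − f = Ma, and torque about the center fR = Iα = kMR²(a/R) gives f = kMa.
Hence a = g sinθ/(1+k) = 9.8×sin16.2°/1.4 = 1.953 m/s².
Starting from rest, L = ½at², so t = √(2L/a) = √(2×6.5/1.953) ≈ 2.58 s.

t ≈ 2.58 s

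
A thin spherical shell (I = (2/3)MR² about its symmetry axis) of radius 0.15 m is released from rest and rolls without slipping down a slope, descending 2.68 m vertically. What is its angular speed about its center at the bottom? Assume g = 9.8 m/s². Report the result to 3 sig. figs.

Here I = (2/3)MR², so the shape factor k = I/(MR²) = 2/3.
Rolling without slipping gives ω = v/R, so the total kinetic energy is ½Mv² + ½Iω² = ½(1+k)Mv² = (5/6)Mv².
Energy conservation Mgh = ½(1+k)Mv² gives v = √(2gh/(1+k)) = √(2 × 9.8 × 2.68 / 1.667) = 5.614 m/s.
The angular speed follows from ω = v/R = 5.614/0.15 ≈ 37.4 rad/s.

ω ≈ 37.4 rad/s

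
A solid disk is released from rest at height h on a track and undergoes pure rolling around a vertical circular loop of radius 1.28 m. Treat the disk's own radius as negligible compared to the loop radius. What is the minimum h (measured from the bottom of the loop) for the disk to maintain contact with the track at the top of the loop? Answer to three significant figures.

For this body I = (1/2)MR², i.e. k = I/(MR²) = 0.5.
At the top of the loop, the minimum-contact condition is Mg = Mv_top²/r, so v_top² = gr.
With ω = v/R, the kinetic energy at speed v is ½(1+k)Mv² = (3/4)Mv².
Energy conservation from release (height h) to the top (height 2r): Mgh = Mg(2r) + (3/4)M·gr.
Thus h_min = 2r + (1+k)r/2 = r(2 + 1.5/2) = 1.28 × 2.75 ≈ 3.52 m.

h_min ≈ 3.52 m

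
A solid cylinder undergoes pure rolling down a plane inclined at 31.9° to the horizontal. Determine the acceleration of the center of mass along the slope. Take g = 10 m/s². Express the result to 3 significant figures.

a ≈ 3.52 m/s²

Here I = (1/2)MR², so the shape factor k = I/(MR²) = 0.5.
Along the incline Mg sinθ − f = Ma, and torque about the center fR = Iα = kMR²(a/R) gives f = kMa.
Eliminating f: Mg sinθ = (1+k)Ma, so a = g sinθ/(1+k) = 10 × sin31.9° / 1.5 ≈ 3.52 m/s².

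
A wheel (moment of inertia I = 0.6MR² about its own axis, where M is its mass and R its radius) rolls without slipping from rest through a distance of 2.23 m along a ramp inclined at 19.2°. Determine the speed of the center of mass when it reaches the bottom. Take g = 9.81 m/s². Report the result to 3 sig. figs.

v ≈ 3.00 m/s

The moment of inertia is 0.6MR², giving k ≡ I/(MR²) = 0.6.
Since it rolls without slipping, ω = v/R and KE = ½Mv² + ½Iω² = ½(1+k)Mv² = (4/5)Mv².
The vertical drop is h = L sinθ = 2.23 × sin19.2° = 0.7334 m.
Energy conservation: Mgh = (4/5)Mv², so v = √(2gh/(1+k)) = √(2 × 9.81 × 0.7334 / 1.6) ≈ 3.00 m/s.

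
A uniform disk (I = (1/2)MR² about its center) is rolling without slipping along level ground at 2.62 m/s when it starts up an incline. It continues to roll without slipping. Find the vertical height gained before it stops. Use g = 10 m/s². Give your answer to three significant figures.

h ≈ 0.515 m

The moment of inertia is (1/2)MR², giving k ≡ I/(MR²) = 0.5.
Pure rolling means v = ωR; then KE = ½Mv² + ½I(v/R)² = ½(1+k)Mv² = (3/4)Mv².
All of this converts to potential energy at the highest point: (3/4)Mv₀² = Mgh.
Thus h = (1+k)v₀²/(2g) = 1.5 × 2.62² / (2 × 10) ≈ 0.515 m.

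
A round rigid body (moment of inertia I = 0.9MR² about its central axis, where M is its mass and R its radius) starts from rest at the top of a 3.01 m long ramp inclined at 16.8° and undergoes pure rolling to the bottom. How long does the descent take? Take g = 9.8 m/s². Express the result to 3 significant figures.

t ≈ 2.01 s

For this body I = 0.9MR², i.e. k = I/(MR²) = 0.9.
Translational: Mg sinθ − f = Ma. Rotational about the CM: fR = Iα = kMRa, so f = kMa.
Hence a = g sinθ/(1+k) = 9.8×sin16.8°/1.9 = 1.491 m/s².
Starting from rest, L = ½at², so t = √(2L/a) = √(2×3.01/1.491) ≈ 2.01 s.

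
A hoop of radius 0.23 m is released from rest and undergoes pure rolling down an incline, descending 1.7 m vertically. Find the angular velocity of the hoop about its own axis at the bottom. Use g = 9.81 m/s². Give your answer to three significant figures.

With I = MR², the ratio k = I/(MR²) is 1.
Pure rolling means v = ωR; then KE = ½Mv² + ½I(v/R)² = ½(1+k)Mv² = Mv².
Energy conservation Mgh = ½(1+k)Mv² gives v = √(2gh/(1+k)) = √(2 × 9.81 × 1.7 / 2) = 4.084 m/s.
Then ω = v/R = 4.084 / 0.23 ≈ 17.8 rad/s.

ω ≈ 17.8 rad/s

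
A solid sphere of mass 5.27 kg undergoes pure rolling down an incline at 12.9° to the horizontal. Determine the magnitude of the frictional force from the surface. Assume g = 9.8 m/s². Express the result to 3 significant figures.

f ≈ 3.29 N

For this body I = (2/5)MR², i.e. k = I/(MR²) = 0.4.
Translational: Mg sinθ − f = Ma. Rotational about the CM: fR = Iα = kMRa, so f = kMa.
Combining, a = g sinθ/(1+k) and f = kMa = kMg sinθ/(1+k).
f = 0.4 × 5.27 × 9.8 × sin12.9° / 1.4 ≈ 3.29 N.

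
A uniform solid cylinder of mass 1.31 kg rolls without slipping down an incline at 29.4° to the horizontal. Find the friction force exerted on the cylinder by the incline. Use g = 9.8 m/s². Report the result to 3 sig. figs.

Here I = (1/2)MR², so the shape factor k = I/(MR²) = 0.5.
Newton's second law down the slope: Mg sinθ − f = Ma. The torque equation fR = Iα (with α = a/R) gives f = kMa.
Combining, a = g sinθ/(1+k) and f = kMa = kMg sinθ/(1+k).
f = 0.5 × 1.31 × 9.8 × sin29.4° / 1.5 ≈ 2.10 N.

f ≈ 2.10 N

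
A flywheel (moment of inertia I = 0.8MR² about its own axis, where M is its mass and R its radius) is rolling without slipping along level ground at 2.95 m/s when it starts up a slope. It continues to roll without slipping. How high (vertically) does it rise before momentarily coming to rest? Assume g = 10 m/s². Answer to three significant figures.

With I = 0.8MR², the ratio k = I/(MR²) is 0.8.
Rolling without slipping gives ω = v/R, so the total kinetic energy is ½Mv² + ½Iω² = ½(1+k)Mv² = (9/10)Mv².
At the top the kinetic energy is zero, so (9/10)Mv₀² = Mgh.
Thus h = (1+k)v₀²/(2g) = 1.8 × 2.95² / (2 × 10) ≈ 0.783 m.

h ≈ 0.783 m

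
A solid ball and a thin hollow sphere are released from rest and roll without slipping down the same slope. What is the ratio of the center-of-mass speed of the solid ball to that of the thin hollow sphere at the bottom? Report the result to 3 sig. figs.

Each satisfies Mgh = ½(1+k)Mv² with k = I/(MR²), so v ∝ 1/√(1+k).
For the solid ball k = 0.4; for the thin hollow sphere k = 2/3.
v₁/v₂ = √((1+k₂)/(1+k₁)) = √(1.667/1.4) ≈ 1.09.

v_ratio ≈ 1.09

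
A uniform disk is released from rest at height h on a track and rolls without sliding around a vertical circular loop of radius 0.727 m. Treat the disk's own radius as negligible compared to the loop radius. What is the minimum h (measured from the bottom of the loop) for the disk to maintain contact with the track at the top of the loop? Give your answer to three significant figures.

h_min ≈ 2.00 m

With I = (1/2)MR², the ratio k = I/(MR²) is 0.5.
At the top of the loop, the minimum-contact condition is Mg = Mv_top²/r, so v_top² = gr.
With ω = v/R, the kinetic energy at speed v is ½(1+k)Mv² = (3/4)Mv².
Energy conservation from release (height h) to the top (height 2r): Mgh = Mg(2r) + (3/4)M·gr.
Thus h_min = 2r + (1+k)r/2 = r(2 + 1.5/2) = 0.727 × 2.75 ≈ 2.00 m.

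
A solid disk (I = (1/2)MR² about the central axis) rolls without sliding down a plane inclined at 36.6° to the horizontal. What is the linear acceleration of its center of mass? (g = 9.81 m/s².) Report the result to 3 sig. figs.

a ≈ 3.90 m/s²

The moment of inertia is (1/2)MR², giving k ≡ I/(MR²) = 0.5.
Newton's second law down the slope: Mg sinθ − f = Ma. The torque equation fR = Iα (with α = a/R) gives f = kMa.
Eliminating f: Mg sinθ = (1+k)Ma, so a = g sinθ/(1+k) = 9.81 × sin36.6° / 1.5 ≈ 3.90 m/s².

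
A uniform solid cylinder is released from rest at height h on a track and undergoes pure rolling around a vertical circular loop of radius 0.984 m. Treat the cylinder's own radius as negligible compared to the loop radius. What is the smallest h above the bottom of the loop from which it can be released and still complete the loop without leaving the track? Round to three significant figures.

Here I = (1/2)MR², so the shape factor k = I/(MR²) = 0.5.
At the top of the loop, the minimum-contact condition is Mg = Mv_top²/r, so v_top² = gr.
With ω = v/R, the kinetic energy at speed v is ½(1+k)Mv² = (3/4)Mv².
Energy conservation from release (height h) to the top (height 2r): Mgh = Mg(2r) + (3/4)M·gr.
Thus h_min = 2r + (1+k)r/2 = r(2 + 1.5/2) = 0.984 × 2.75 ≈ 2.71 m.

h_min ≈ 2.71 m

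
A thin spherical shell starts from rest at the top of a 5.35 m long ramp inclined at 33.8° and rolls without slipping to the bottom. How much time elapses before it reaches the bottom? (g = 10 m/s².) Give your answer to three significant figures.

t ≈ 1.79 s

With I = (2/3)MR², the ratio k = I/(MR²) is 2/3.
Translational: Mg sinθ − f = Ma. Rotational about the CM: fR = Iα = kMRa, so f = kMa.
Hence a = g sinθ/(1+k) = 10×sin33.8°/1.667 = 3.338 m/s².
Starting from rest, L = ½at², so t = √(2L/a) = √(2×5.35/3.338) ≈ 1.79 s.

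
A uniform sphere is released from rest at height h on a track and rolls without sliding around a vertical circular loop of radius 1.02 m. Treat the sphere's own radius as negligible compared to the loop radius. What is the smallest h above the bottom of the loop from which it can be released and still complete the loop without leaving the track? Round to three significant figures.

For this body I = (2/5)MR², i.e. k = I/(MR²) = 0.4.
At the top, contact is just lost when gravity alone supplies the centripetal force: Mg = Mv_top²/r, i.e. v_top² = gr.
With ω = v/R, the kinetic energy at speed v is ½(1+k)Mv² = (7/10)Mv².
Energy conservation from release (height h) to the top (height 2r): Mgh = Mg(2r) + (7/10)M·gr.
Thus h_min = 2r + (1+k)r/2 = r(2 + 1.4/2) = 1.02 × 2.7 ≈ 2.75 m.

h_min ≈ 2.75 m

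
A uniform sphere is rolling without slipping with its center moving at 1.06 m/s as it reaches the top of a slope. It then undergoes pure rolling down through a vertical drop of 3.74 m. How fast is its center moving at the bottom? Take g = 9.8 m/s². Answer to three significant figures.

v ≈ 7.31 m/s

Here I = (2/5)MR², so the shape factor k = I/(MR²) = 0.4.
The rolling condition ω = v/R makes the rotational term ½I(v/R)² = ½kMv², so KE_total = ½(1+k)Mv² = (7/10)Mv².
Conserving energy between top and bottom: (7/10)Mv² = (7/10)Mv₀² + Mgh, hence v² = v₀² + 2gh/(1+k).
v = √(1.06² + 2×9.8×3.74/1.4) = √53.48 ≈ 7.31 m/s.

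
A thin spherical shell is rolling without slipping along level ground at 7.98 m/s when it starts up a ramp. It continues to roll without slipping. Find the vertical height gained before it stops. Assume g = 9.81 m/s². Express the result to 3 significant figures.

h ≈ 5.41 m

The moment of inertia is (2/3)MR², giving k ≡ I/(MR²) = 2/3.
Since it rolls without slipping, ω = v/R and KE = ½Mv² + ½Iω² = ½(1+k)Mv² = (5/6)Mv².
At the top the kinetic energy is zero, so (5/6)Mv₀² = Mgh.
Thus h = (1+k)v₀²/(2g) = 1.667 × 7.98² / (2 × 9.81) ≈ 5.41 m.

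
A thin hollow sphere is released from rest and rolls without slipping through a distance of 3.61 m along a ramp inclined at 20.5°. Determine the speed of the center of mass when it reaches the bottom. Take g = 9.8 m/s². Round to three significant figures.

Here I = (2/3)MR², so the shape factor k = I/(MR²) = 2/3.
Pure rolling means v = ωR; then KE = ½Mv² + ½I(v/R)² = ½(1+k)Mv² = (5/6)Mv².
The vertical drop is h = L sinθ = 3.61 × sin20.5° = 1.264 m.
Setting Mgh = (5/6)Mv² gives v = √(2gh/(1+k)) = √(2·9.8·1.264/1.667) ≈ 3.86 m/s.

v ≈ 3.86 m/s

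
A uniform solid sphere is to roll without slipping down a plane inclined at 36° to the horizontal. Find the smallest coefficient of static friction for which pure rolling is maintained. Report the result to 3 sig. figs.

μ_min ≈ 0.208

With I = (2/5)MR², the ratio k = I/(MR²) is 0.4.
Newton's second law down the slope: Mg sinθ − f = Ma. The torque equation fR = Iα (with α = a/R) gives f = kMa.
These give a = g sinθ/(1+k) and the required friction f = kMg sinθ/(1+k).
With N = Mg cosθ, the no-slip condition f ≤ μN gives μ_min = f/N = k tanθ/(1+k).
μ_min = 0.4 × tan36° / 1.4 ≈ 0.208.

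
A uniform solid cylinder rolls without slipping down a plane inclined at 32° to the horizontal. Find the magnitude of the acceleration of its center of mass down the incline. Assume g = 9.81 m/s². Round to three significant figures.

a ≈ 3.47 m/s²

Here I = (1/2)MR², so the shape factor k = I/(MR²) = 0.5.
Newton's second law down the slope: Mg sinθ − f = Ma. The torque equation fR = Iα (with α = a/R) gives f = kMa.
Eliminating f: Mg sinθ = (1+k)Ma, so a = g sinθ/(1+k) = 9.81 × sin32° / 1.5 ≈ 3.47 m/s².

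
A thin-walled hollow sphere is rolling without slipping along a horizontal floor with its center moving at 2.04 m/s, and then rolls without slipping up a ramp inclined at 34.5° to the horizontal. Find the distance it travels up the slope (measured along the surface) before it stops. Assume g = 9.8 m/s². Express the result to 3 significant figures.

For this body I = (2/3)MR², i.e. k = I/(MR²) = 2/3.
Pure rolling means v = ωR; then KE = ½Mv² + ½I(v/R)² = ½(1+k)Mv² = (5/6)Mv².
Setting this equal to Mgh gives the vertical rise h = (1+k)v₀²/(2g) = 1.667×2.04²/(2×9.8) = 0.3539 m.
The distance along the slope is d = h/sinθ = 0.3539/sin34.5° ≈ 0.625 m.

d ≈ 0.625 m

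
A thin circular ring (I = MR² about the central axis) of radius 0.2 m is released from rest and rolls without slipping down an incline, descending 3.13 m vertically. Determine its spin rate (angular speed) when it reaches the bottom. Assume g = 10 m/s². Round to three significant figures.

The moment of inertia is MR², giving k ≡ I/(MR²) = 1.
Since it rolls without slipping, ω = v/R and KE = ½Mv² + ½Iω² = ½(1+k)Mv² = Mv².
Energy conservation Mgh = ½(1+k)Mv² gives v = √(2gh/(1+k)) = √(2 × 10 × 3.13 / 2) = 5.595 m/s.
Then ω = v/R = 5.595 / 0.2 ≈ 28.0 rad/s.

ω ≈ 28.0 rad/s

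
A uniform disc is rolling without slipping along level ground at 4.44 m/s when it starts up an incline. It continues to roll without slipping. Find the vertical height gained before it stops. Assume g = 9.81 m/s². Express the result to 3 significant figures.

h ≈ 1.51 m

Here I = (1/2)MR², so the shape factor k = I/(MR²) = 0.5.
Rolling without slipping gives ω = v/R, so the total kinetic energy is ½Mv² + ½Iω² = ½(1+k)Mv² = (3/4)Mv².
All of this converts to potential energy at the highest point: (3/4)Mv₀² = Mgh.
Thus h = (1+k)v₀²/(2g) = 1.5 × 4.44² / (2 × 9.81) ≈ 1.51 m.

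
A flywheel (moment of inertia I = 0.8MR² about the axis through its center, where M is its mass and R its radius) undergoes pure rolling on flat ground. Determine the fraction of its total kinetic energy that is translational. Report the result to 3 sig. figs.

For this body I = 0.8MR², i.e. k = I/(MR²) = 0.8.
Since ω = v/R, the translational part is ½Mv² and the rotational part is ½I(v/R)² = ½kMv²; the total is ½(1+k)Mv².
The translational fraction is therefore 1/(1+k) = 1/1.8 ≈ 0.556.

fraction ≈ 0.556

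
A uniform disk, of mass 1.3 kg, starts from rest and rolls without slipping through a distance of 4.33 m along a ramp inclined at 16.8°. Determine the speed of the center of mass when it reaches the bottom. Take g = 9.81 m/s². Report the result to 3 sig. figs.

For this body I = (1/2)MR², i.e. k = I/(MR²) = 0.5.
Rolling without slipping gives ω = v/R, so the total kinetic energy is ½Mv² + ½Iω² = ½(1+k)Mv² = (3/4)Mv².
The vertical drop is h = L sinθ = 4.33 × sin16.8° = 1.252 m.
Energy conservation: Mgh = (3/4)Mv², so v = √(2gh/(1+k)) = √(2 × 9.81 × 1.252 / 1.5) ≈ 4.05 m/s.

v ≈ 4.05 m/s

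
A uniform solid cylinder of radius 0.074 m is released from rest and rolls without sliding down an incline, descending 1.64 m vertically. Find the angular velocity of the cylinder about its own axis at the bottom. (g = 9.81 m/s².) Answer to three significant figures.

ω ≈ 62.6 rad/s

With I = (1/2)MR², the ratio k = I/(MR²) is 0.5.
Rolling without slipping gives ω = v/R, so the total kinetic energy is ½Mv² + ½Iω² = ½(1+k)Mv² = (3/4)Mv².
Energy conservation Mgh = ½(1+k)Mv² gives v = √(2gh/(1+k)) = √(2 × 9.81 × 1.64 / 1.5) = 4.632 m/s.
The angular speed follows from ω = v/R = 4.632/0.074 ≈ 62.6 rad/s.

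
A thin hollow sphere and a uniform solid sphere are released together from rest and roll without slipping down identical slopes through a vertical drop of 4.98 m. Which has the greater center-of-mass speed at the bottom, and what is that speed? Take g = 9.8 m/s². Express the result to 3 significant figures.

the uniform solid sphere, at v ≈ 8.35 m/s

For rolling without slipping, Mgh = ½(1+k)Mv² where k = I/(MR²), so v = √(2gh/(1+k)).
Thin hollow sphere: k = 2/3, giving v = √(2×9.8×4.98/1.667) = 7.653 m/s.
Uniform solid sphere: k = 0.4, giving v = √(2×9.8×4.98/1.4) = 8.35 m/s.
The smaller k wins: the uniform solid sphere, at ≈ 8.35 m/s.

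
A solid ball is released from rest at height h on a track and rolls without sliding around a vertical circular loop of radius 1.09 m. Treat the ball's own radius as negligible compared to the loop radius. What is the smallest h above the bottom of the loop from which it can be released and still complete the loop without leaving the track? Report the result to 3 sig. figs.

h_min ≈ 2.94 m

For this body I = (2/5)MR², i.e. k = I/(MR²) = 0.4.
At the top of the loop, the minimum-contact condition is Mg = Mv_top²/r, so v_top² = gr.
With ω = v/R, the kinetic energy at speed v is ½(1+k)Mv² = (7/10)Mv².
Energy conservation from release (height h) to the top (height 2r): Mgh = Mg(2r) + (7/10)M·gr.
Thus h_min = 2r + (1+k)r/2 = r(2 + 1.4/2) = 1.09 × 2.7 ≈ 2.94 m.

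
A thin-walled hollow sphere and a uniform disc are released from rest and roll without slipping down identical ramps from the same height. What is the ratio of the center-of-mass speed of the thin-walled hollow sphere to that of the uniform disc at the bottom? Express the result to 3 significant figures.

v_ratio ≈ 0.949

Each satisfies Mgh = ½(1+k)Mv² with k = I/(MR²), so v ∝ 1/√(1+k).
For the thin-walled hollow sphere k = 2/3; for the uniform disc k = 0.5.
v₁/v₂ = √((1+k₂)/(1+k₁)) = √(1.5/1.667) ≈ 0.949.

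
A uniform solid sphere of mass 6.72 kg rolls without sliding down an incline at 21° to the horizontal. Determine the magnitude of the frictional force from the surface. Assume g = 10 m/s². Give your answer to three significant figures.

With I = (2/5)MR², the ratio k = I/(MR²) is 0.4.
Translational: Mg sinθ − f = Ma. Rotational about the CM: fR = Iα = kMRa, so f = kMa.
Combining, a = g sinθ/(1+k) and f = kMa = kMg sinθ/(1+k).
f = 0.4 × 6.72 × 10 × sin21° / 1.4 ≈ 6.88 N.

f ≈ 6.88 N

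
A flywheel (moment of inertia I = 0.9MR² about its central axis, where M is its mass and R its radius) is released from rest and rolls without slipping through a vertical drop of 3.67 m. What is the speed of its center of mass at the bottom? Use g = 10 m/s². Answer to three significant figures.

The moment of inertia is 0.9MR², giving k ≡ I/(MR²) = 0.9.
Since it rolls without slipping, ω = v/R and KE = ½Mv² + ½Iω² = ½(1+k)Mv² = (19/20)Mv².
Setting Mgh = (19/20)Mv² gives v = √(2gh/(1+k)) = √(2·10·3.67/1.9) ≈ 6.22 m/s.

v ≈ 6.22 m/s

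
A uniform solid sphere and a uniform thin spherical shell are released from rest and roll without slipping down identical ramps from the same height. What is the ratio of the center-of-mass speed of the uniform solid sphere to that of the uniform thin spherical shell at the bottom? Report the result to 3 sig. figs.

Each satisfies Mgh = ½(1+k)Mv² with k = I/(MR²), so v ∝ 1/√(1+k).
For the uniform solid sphere k = 0.4; for the uniform thin spherical shell k = 2/3.
v₁/v₂ = √((1+k₂)/(1+k₁)) = √(1.667/1.4) ≈ 1.09.

v_ratio ≈ 1.09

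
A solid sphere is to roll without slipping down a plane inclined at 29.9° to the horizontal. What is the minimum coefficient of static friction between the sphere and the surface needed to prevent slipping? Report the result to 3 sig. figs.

The moment of inertia is (2/5)MR², giving k ≡ I/(MR²) = 0.4.
Newton's second law down the slope: Mg sinθ − f = Ma. The torque equation fR = Iα (with α = a/R) gives f = kMa.
These give a = g sinθ/(1+k) and the required friction f = kMg sinθ/(1+k).
The normal force is N = Mg cosθ, so μ_min = f/N = k tanθ/(1+k).
μ_min = 0.4 × tan29.9° / 1.4 ≈ 0.164.

μ_min ≈ 0.164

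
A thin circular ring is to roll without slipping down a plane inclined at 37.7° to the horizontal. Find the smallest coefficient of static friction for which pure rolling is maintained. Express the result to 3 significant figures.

For this body I = MR², i.e. k = I/(MR²) = 1.
Along the incline Mg sinθ − f = Ma, and torque about the center fR = Iα = kMR²(a/R) gives f = kMa.
These give a = g sinθ/(1+k) and the required friction f = kMg sinθ/(1+k).
With N = Mg cosθ, the no-slip condition f ≤ μN gives μ_min = f/N = k tanθ/(1+k).
μ_min = 1 × tan37.7° / 2 ≈ 0.386.

μ_min ≈ 0.386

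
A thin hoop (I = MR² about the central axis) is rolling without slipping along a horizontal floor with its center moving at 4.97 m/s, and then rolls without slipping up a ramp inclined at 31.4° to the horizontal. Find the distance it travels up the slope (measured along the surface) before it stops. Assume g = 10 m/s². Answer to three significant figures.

d ≈ 4.74 m

For this body I = MR², i.e. k = I/(MR²) = 1.
The rolling condition ω = v/R makes the rotational term ½I(v/R)² = ½kMv², so KE_total = ½(1+k)Mv² = Mv².
Setting this equal to Mgh gives the vertical rise h = (1+k)v₀²/(2g) = 2×4.97²/(2×10) = 2.47 m.
The distance along the slope is d = h/sinθ = 2.47/sin31.4° ≈ 4.74 m.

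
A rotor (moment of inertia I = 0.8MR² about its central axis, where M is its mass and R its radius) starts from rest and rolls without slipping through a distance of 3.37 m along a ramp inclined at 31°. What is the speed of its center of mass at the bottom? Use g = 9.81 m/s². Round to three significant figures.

v ≈ 4.35 m/s

The moment of inertia is 0.8MR², giving k ≡ I/(MR²) = 0.8.
The rolling condition ω = v/R makes the rotational term ½I(v/R)² = ½kMv², so KE_total = ½(1+k)Mv² = (9/10)Mv².
The vertical drop is h = L sinθ = 3.37 × sin31° = 1.736 m.
Setting Mgh = (9/10)Mv² gives v = √(2gh/(1+k)) = √(2·9.81·1.736/1.8) ≈ 4.35 m/s.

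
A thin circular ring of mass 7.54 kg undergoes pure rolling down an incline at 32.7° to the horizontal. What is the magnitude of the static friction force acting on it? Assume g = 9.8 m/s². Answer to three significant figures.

For this body I = MR², i.e. k = I/(MR²) = 1.
Newton's second law down the slope: Mg sinθ − f = Ma. The torque equation fR = Iα (with α = a/R) gives f = kMa.
Combining, a = g sinθ/(1+k) and f = kMa = kMg sinθ/(1+k).
f = 1 × 7.54 × 9.8 × sin32.7° / 2 ≈ 20.0 N.

f ≈ 20.0 N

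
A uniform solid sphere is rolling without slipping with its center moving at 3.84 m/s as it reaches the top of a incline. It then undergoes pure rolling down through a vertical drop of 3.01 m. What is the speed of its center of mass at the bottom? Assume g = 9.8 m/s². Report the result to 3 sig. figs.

v ≈ 7.54 m/s

With I = (2/5)MR², the ratio k = I/(MR²) is 0.4.
Rolling without slipping gives ω = v/R, so the total kinetic energy is ½Mv² + ½Iω² = ½(1+k)Mv² = (7/10)Mv².
Energy conservation: (7/10)Mv₀² + Mgh = (7/10)Mv², so v² = v₀² + 2gh/(1+k).
v = √(3.84² + 2×9.8×3.01/1.4) = √56.89 ≈ 7.54 m/s.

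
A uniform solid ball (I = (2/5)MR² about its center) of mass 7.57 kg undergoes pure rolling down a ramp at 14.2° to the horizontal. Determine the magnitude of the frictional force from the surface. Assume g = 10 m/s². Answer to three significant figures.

With I = (2/5)MR², the ratio k = I/(MR²) is 0.4.
Translational: Mg sinθ − f = Ma. Rotational about the CM: fR = Iα = kMRa, so f = kMa.
Combining, a = g sinθ/(1+k) and f = kMa = kMg sinθ/(1+k).
f = 0.4 × 7.57 × 10 × sin14.2° / 1.4 ≈ 5.31 N.

f ≈ 5.31 N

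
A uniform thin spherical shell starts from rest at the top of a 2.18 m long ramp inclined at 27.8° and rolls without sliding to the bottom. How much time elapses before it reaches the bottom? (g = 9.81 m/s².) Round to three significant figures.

Here I = (2/3)MR², so the shape factor k = I/(MR²) = 2/3.
Newton's second law down the slope: Mg sinθ − f = Ma. The torque equation fR = Iα (with α = a/R) gives f = kMa.
Hence a = g sinθ/(1+k) = 9.81×sin27.8°/1.667 = 2.745 m/s².
With constant a from rest, t = √(2L/a) = √(2·2.18/2.745) ≈ 1.26 s.

t ≈ 1.26 s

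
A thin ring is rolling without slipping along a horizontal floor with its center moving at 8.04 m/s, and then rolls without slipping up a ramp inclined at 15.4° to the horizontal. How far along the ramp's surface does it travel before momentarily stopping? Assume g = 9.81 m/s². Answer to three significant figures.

For this body I = MR², i.e. k = I/(MR²) = 1.
Pure rolling means v = ωR; then KE = ½Mv² + ½I(v/R)² = ½(1+k)Mv² = Mv².
Setting this equal to Mgh gives the vertical rise h = (1+k)v₀²/(2g) = 2×8.04²/(2×9.81) = 6.589 m.
Along the incline, d = h/sinθ = 6.589/sin15.4° ≈ 24.8 m.

d ≈ 24.8 m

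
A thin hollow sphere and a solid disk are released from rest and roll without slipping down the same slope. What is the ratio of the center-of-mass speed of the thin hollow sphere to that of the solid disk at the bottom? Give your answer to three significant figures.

v_ratio ≈ 0.949

Each satisfies Mgh = ½(1+k)Mv² with k = I/(MR²), so v ∝ 1/√(1+k).
For the thin hollow sphere k = 2/3; for the solid disk k = 0.5.
v₁/v₂ = √((1+k₂)/(1+k₁)) = √(1.5/1.667) ≈ 0.949.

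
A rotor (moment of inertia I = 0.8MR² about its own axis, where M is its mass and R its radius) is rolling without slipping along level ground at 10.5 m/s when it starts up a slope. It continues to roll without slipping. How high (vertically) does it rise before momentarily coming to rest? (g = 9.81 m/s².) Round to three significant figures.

h ≈ 10.1 m

For this body I = 0.8MR², i.e. k = I/(MR²) = 0.8.
Rolling without slipping gives ω = v/R, so the total kinetic energy is ½Mv² + ½Iω² = ½(1+k)Mv² = (9/10)Mv².
All of this converts to potential energy at the highest point: (9/10)Mv₀² = Mgh.
Thus h = (1+k)v₀²/(2g) = 1.8 × 10.5² / (2 × 9.81) ≈ 10.1 m.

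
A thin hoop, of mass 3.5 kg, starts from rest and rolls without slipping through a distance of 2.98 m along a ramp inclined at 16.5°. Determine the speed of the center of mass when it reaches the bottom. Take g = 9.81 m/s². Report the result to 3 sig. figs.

Here I = MR², so the shape factor k = I/(MR²) = 1.
The rolling condition ω = v/R makes the rotational term ½I(v/R)² = ½kMv², so KE_total = ½(1+k)Mv² = Mv².
The vertical drop is h = L sinθ = 2.98 × sin16.5° = 0.8464 m.
Setting Mgh = Mv² gives v = √(2gh/(1+k)) = √(2·9.81·0.8464/2) ≈ 2.88 m/s.

v ≈ 2.88 m/s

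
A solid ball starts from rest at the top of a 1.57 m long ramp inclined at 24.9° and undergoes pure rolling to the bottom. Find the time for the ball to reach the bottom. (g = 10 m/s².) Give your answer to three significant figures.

Here I = (2/5)MR², so the shape factor k = I/(MR²) = 0.4.
Translational: Mg sinθ − f = Ma. Rotational about the CM: fR = Iα = kMRa, so f = kMa.
Hence a = g sinθ/(1+k) = 10×sin24.9°/1.4 = 3.007 m/s².
With constant a from rest, t = √(2L/a) = √(2·1.57/3.007) ≈ 1.02 s.

t ≈ 1.02 s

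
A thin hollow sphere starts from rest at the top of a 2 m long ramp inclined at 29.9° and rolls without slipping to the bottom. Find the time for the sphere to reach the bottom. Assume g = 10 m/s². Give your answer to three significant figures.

t ≈ 1.16 s

Here I = (2/3)MR², so the shape factor k = I/(MR²) = 2/3.
Along the incline Mg sinθ − f = Ma, and torque about the center fR = Iα = kMR²(a/R) gives f = kMa.
Hence a = g sinθ/(1+k) = 10×sin29.9°/1.667 = 2.991 m/s².
With constant a from rest, t = √(2L/a) = √(2·2/2.991) ≈ 1.16 s.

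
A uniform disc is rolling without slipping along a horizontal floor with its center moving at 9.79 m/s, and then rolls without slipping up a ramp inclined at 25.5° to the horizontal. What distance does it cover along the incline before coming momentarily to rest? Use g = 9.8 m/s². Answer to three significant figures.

d ≈ 17.0 m

Here I = (1/2)MR², so the shape factor k = I/(MR²) = 0.5.
Rolling without slipping gives ω = v/R, so the total kinetic energy is ½Mv² + ½Iω² = ½(1+k)Mv² = (3/4)Mv².
Setting this equal to Mgh gives the vertical rise h = (1+k)v₀²/(2g) = 1.5×9.79²/(2×9.8) = 7.335 m.
The distance along the slope is d = h/sinθ = 7.335/sin25.5° ≈ 17.0 m.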